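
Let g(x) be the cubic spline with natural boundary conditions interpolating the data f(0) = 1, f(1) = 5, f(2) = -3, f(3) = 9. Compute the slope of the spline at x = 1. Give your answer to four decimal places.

With σ_i denoting the second derivative at x_i, h_i = 1, 1, 1, and Δ_i = (y_(i+1) − y_i)/h_i = 4, -8, 12:
  1·σ_0 + 4·σ_1 + 1·σ_2 = 6(Δ_1 - Δ_0) = -72
  1·σ_1 + 4·σ_2 + 1·σ_3 = 6(Δ_2 - Δ_1) = 120
Natural end conditions: σ_0 = σ_3 = 0.
Solving: σ_0 = 0, σ_1 = -136/5, σ_2 = 184/5, σ_3 = 0.
On [1, 2], g'(x) = b_1 + 2c_1·(x - 1) + 3d_1·(x - 1)² with b_1 = Δ_1 - h_1(2σ_1 + σ_2)/6 = -76/15, c_1 = σ_1/2 = -68/5, d_1 = (σ_2 - σ_1)/(6h_1) = 32/3. So g'(1) = -76/15.

-5.0667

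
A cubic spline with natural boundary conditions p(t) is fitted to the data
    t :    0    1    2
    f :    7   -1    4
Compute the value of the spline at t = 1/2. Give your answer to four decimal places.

1.7813

With m_i denoting the second derivative at x_i, h_i = 1, 1, and Δ_i = (y_(i+1) − y_i)/h_i = -8, 5:
  1·m_0 + 4·m_1 + 1·m_2 = 6(Δ_1 - Δ_0) = 78
Natural end conditions: m_0 = m_2 = 0.
Solving the tridiagonal system: m_0 = 0, m_1 = 39/2, m_2 = 0.
On [0, 1], p(t) = 7 - 45/4·t + 0·t² + 13/4·t³.
With t = 1/2: p(1/2) = 57/32.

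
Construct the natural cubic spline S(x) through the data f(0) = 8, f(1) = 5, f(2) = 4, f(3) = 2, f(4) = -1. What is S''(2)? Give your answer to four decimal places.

-2.1429

Write m_i for S''(x_i). With h_i = 1, 1, 1, 1 and divided differences Δ_i = -3, -1, -2, -3, the continuity of S' gives the tridiagonal system
  1·m_0 + 4·m_1 + 1·m_2 = 6(Δ_1 - Δ_0) = 12
  1·m_1 + 4·m_2 + 1·m_3 = 6(Δ_2 - Δ_1) = -6
  1·m_2 + 4·m_3 + 1·m_4 = 6(Δ_3 - Δ_2) = -6
Natural end conditions: m_0 = m_4 = 0.
Solving the tridiagonal system: m_0 = 0, m_1 = 99/28, m_2 = -15/7, m_3 = -27/28, m_4 = 0.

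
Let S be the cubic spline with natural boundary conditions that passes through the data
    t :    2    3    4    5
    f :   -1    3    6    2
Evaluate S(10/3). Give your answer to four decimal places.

Write m_i for S''(x_i). With h_i = 1, 1, 1 and divided differences Δ_i = 4, 3, -4, the continuity of S' gives the tridiagonal system
  1·m_0 + 4·m_1 + 1·m_2 = 6(Δ_1 - Δ_0) = -6
  1·m_1 + 4·m_2 + 1·m_3 = 6(Δ_2 - Δ_1) = -42
Natural end conditions: m_0 = m_3 = 0.
Hence m_0 = 0, m_1 = 6/5, m_2 = -54/5, m_3 = 0.
On [3, 4], S(t) = 3 + 22/5·(t - 3) + 3/5·(t - 3)² - 2·(t - 3)³.
With (t - 3) = 1/3: S(10/3) = 602/135.

4.4593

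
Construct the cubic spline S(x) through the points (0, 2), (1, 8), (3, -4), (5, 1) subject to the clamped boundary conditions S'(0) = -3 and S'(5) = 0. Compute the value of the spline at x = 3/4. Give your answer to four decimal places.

6.2707

Let M_i = S''(x_i). Step sizes h_i = 1, 2, 2; slopes of the chords Δ_i = (y_(i+1) - y_i)/h_i = 6, -6, 5/2.
  1·M_0 + 6·M_1 + 2·M_2 = 6(Δ_1 - Δ_0) = -72
  2·M_1 + 8·M_2 + 2·M_3 = 6(Δ_2 - Δ_1) = 51
Clamped end conditions give two more equations: 2h_0·M_0 + h_0·M_1 = 6(Δ_0 - S'(0)) = 54 and h_2·M_2 + 2h_2·M_3 = 6(S'(5) - Δ_2) = -15.
Solving: M_0 = 891/23, M_1 = -540/23, M_2 = 693/46, M_3 = -519/46.
On [0, 1], S(x) = 2 - 3·x + 891/46·x² - 477/46·x³.
With x = 3/4: S(3/4) = 18461/2944.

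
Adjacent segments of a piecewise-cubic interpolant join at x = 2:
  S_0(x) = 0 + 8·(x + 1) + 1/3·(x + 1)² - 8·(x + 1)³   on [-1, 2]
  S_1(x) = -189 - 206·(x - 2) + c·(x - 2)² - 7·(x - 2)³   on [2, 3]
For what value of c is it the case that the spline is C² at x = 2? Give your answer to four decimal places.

-71.6667

S_0''(x) = 2/3 - 48·(x + 1), so S_0''(2) = -430/3. On the right, S_1''(2) = 2c, so c = -215/3.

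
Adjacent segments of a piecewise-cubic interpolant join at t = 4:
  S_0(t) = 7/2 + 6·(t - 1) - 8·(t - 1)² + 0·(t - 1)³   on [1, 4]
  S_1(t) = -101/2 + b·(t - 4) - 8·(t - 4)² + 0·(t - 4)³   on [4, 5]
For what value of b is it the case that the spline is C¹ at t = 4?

-42

S_0'(t) = 6 - 16·(t - 1) + 0·(t - 1)², so S_0'(4) = -42. On the right, S_1'(4) = b, so b = -42.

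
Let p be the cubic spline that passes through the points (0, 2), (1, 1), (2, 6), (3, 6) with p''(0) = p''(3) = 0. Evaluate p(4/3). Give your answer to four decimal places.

2.4642

With M_i denoting the second derivative at x_i, h_i = 1, 1, 1, and Δ_i = (y_(i+1) − y_i)/h_i = -1, 5, 0:
  1·M_0 + 4·M_1 + 1·M_2 = 6(Δ_1 - Δ_0) = 36
  1·M_1 + 4·M_2 + 1·M_3 = 6(Δ_2 - Δ_1) = -30
Natural end conditions: M_0 = M_3 = 0.
Forward elimination and back-substitution give M_0 = 0, M_1 = 58/5, M_2 = -52/5, M_3 = 0.
On [1, 2], p(x) = 1 + 43/15·(x - 1) + 29/5·(x - 1)² - 11/3·(x - 1)³.
With (x - 1) = 1/3: p(4/3) = 998/405.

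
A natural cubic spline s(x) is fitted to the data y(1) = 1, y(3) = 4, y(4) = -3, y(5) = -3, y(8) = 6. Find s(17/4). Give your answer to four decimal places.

-3.7359

Let m_i = s''(x_i). Step sizes h_i = 2, 1, 1, 3; slopes of the chords Δ_i = (y_(i+1) - y_i)/h_i = 3/2, -7, 0, 3.
  2·m_0 + 6·m_1 + 1·m_2 = 6(Δ_1 - Δ_0) = -51
  1·m_1 + 4·m_2 + 1·m_3 = 6(Δ_2 - Δ_1) = 42
  1·m_2 + 8·m_3 + 3·m_4 = 6(Δ_3 - Δ_2) = 18
Natural end conditions: m_0 = m_4 = 0.
Solving the tridiagonal system: m_0 = 0, m_1 = -1899/178, m_2 = 1158/89, m_3 = 111/178, m_4 = 0.
On [4, 5], s(x) = -3 - 1581/356·(x - 4) + 579/89·(x - 4)² - 735/356·(x - 4)³.
With (x - 4) = 1/4: s(17/4) = -85119/22784.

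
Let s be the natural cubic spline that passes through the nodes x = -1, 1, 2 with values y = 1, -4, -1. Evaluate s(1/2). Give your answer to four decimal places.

Write σ_i for s''(x_i). With h_i = 2, 1 and divided differences Δ_i = -5/2, 3, the continuity of s' gives the tridiagonal system
  2·σ_0 + 6·σ_1 + 1·σ_2 = 6(Δ_1 - Δ_0) = 33
Natural end conditions: σ_0 = σ_2 = 0.
Solving: σ_0 = 0, σ_1 = 11/2, σ_2 = 0.
On [-1, 1], s(x) = 1 - 13/3·(x + 1) + 0·(x + 1)² + 11/24·(x + 1)³.
With (x + 1) = 3/2: s(1/2) = -253/64.

-3.9531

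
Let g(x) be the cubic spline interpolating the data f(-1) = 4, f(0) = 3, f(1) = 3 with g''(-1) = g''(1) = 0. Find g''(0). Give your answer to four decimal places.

1.5000

Let m_i = g''(x_i). Step sizes h_i = 1, 1; slopes of the chords Δ_i = (y_(i+1) - y_i)/h_i = -1, 0.
  1·m_0 + 4·m_1 + 1·m_2 = 6(Δ_1 - Δ_0) = 6
Natural end conditions: m_0 = m_2 = 0.
Hence m_0 = 0, m_1 = 3/2, m_2 = 0.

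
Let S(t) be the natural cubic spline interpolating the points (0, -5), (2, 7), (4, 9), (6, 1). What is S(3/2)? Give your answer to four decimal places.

4.6563

Write M_i for S''(x_i). With h_i = 2, 2, 2 and divided differences Δ_i = 6, 1, -4, the continuity of S' gives the tridiagonal system
  2·M_0 + 8·M_1 + 2·M_2 = 6(Δ_1 - Δ_0) = -30
  2·M_1 + 8·M_2 + 2·M_3 = 6(Δ_2 - Δ_1) = -30
Natural end conditions: M_0 = M_3 = 0.
Solving the tridiagonal system: M_0 = 0, M_1 = -3, M_2 = -3, M_3 = 0.
On [0, 2], S(t) = -5 + 7·t + 0·t² - 1/4·t³.
With t = 3/2: S(3/2) = 149/32.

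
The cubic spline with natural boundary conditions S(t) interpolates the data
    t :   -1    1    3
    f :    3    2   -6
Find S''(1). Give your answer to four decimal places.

-2.6250

With σ_i denoting the second derivative at x_i, h_i = 2, 2, and Δ_i = (y_(i+1) − y_i)/h_i = -1/2, -4:
  2·σ_0 + 8·σ_1 + 2·σ_2 = 6(Δ_1 - Δ_0) = -21
Natural end conditions: σ_0 = σ_2 = 0.
Solving: σ_0 = 0, σ_1 = -21/8, σ_2 = 0.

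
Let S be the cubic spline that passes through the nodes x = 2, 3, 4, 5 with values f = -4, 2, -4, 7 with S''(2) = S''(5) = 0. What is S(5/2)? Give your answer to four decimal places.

0.6250

Let σ_i = S''(x_i). Step sizes h_i = 1, 1, 1; slopes of the chords Δ_i = (y_(i+1) - y_i)/h_i = 6, -6, 11.
  1·σ_0 + 4·σ_1 + 1·σ_2 = 6(Δ_1 - Δ_0) = -72
  1·σ_1 + 4·σ_2 + 1·σ_3 = 6(Δ_2 - Δ_1) = 102
Natural end conditions: σ_0 = σ_3 = 0.
Solving the tridiagonal system: σ_0 = 0, σ_1 = -26, σ_2 = 32, σ_3 = 0.
On [2, 3], S(x) = -4 + 31/3·(x - 2) + 0·(x - 2)² - 13/3·(x - 2)³.
With (x - 2) = 1/2: S(5/2) = 5/8.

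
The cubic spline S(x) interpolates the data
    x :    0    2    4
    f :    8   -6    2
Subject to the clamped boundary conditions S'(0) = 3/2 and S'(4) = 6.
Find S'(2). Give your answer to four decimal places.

-4.1250

Write σ_i for S''(x_i). With h_i = 2, 2 and divided differences Δ_i = -7, 4, the continuity of S' gives the tridiagonal system
  2·σ_0 + 8·σ_1 + 2·σ_2 = 6(Δ_1 - Δ_0) = 66
Clamped end conditions give two more equations: 2h_0·σ_0 + h_0·σ_1 = 6(Δ_0 - S'(0)) = -51 and h_1·σ_1 + 2h_1·σ_2 = 6(S'(4) - Δ_1) = 12.
Forward elimination and back-substitution give σ_0 = -159/8, σ_1 = 57/4, σ_2 = -33/8.
On [2, 4], S'(x) = b_1 + 2c_1·(x - 2) + 3d_1·(x - 2)² with b_1 = Δ_1 - h_1(2σ_1 + σ_2)/6 = -33/8, c_1 = σ_1/2 = 57/8, d_1 = (σ_2 - σ_1)/(6h_1) = -49/32. So S'(2) = -33/8.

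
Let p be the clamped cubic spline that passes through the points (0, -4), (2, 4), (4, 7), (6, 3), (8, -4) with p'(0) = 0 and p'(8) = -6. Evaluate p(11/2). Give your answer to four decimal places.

Put M_i = p'' at the i-th knot. Here h = (2, 2, 2, 2) and Δ = (4, 3/2, -2, -7/2), so the interior equations h_(i-1)·M_(i-1) + 2(h_(i-1)+h_i)·M_i + h_i·M_(i+1) = 6(Δ_i − Δ_(i-1)) read
  2·M_0 + 8·M_1 + 2·M_2 = 6(Δ_1 - Δ_0) = -15
  2·M_1 + 8·M_2 + 2·M_3 = 6(Δ_2 - Δ_1) = -21
  2·M_2 + 8·M_3 + 2·M_4 = 6(Δ_3 - Δ_2) = -9
Clamped end conditions give two more equations: 2h_0·M_0 + h_0·M_1 = 6(Δ_0 - p'(0)) = 24 and h_3·M_3 + 2h_3·M_4 = 6(p'(8) - Δ_3) = -15.
Solving the tridiagonal system: M_0 = 429/56, M_1 = -93/28, M_2 = -15/8, M_3 = 9/28, M_4 = -219/56.
On [4, 6], p(x) = 7 - 6/7·(x - 4) - 15/16·(x - 4)² + 41/224·(x - 4)³.
With (x - 4) = 3/2: p(11/2) = 1081/256.

4.2227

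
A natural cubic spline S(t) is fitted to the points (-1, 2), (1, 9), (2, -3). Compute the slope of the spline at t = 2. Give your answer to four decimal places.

-14.5833

Let M_i = S''(x_i). Step sizes h_i = 2, 1; slopes of the chords Δ_i = (y_(i+1) - y_i)/h_i = 7/2, -12.
  2·M_0 + 6·M_1 + 1·M_2 = 6(Δ_1 - Δ_0) = -93
Natural end conditions: M_0 = M_2 = 0.
Solving the tridiagonal system: M_0 = 0, M_1 = -31/2, M_2 = 0.
On [1, 2], S'(t) = b_1 + 2c_1·(t - 1) + 3d_1·(t - 1)² with b_1 = Δ_1 - h_1(2M_1 + M_2)/6 = -41/6, c_1 = M_1/2 = -31/4, d_1 = (M_2 - M_1)/(6h_1) = 31/12. So S'(2) = -175/12.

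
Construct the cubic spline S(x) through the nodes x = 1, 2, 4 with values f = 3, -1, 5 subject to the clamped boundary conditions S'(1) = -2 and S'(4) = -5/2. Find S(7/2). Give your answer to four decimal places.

Write M_i for S''(x_i). With h_i = 1, 2 and divided differences Δ_i = -4, 3, the continuity of S' gives the tridiagonal system
  1·M_0 + 6·M_1 + 2·M_2 = 6(Δ_1 - Δ_0) = 42
Clamped end conditions give two more equations: 2h_0·M_0 + h_0·M_1 = 6(Δ_0 - S'(1)) = -12 and h_1·M_1 + 2h_1·M_2 = 6(S'(4) - Δ_1) = -33.
Hence M_0 = -79/6, M_1 = 43/3, M_2 = -185/12.
On [2, 4], S(x) = -1 - 17/12·(x - 2) + 43/6·(x - 2)² - 119/48·(x - 2)³.
With (x - 2) = 3/2: S(7/2) = 593/128.

4.6328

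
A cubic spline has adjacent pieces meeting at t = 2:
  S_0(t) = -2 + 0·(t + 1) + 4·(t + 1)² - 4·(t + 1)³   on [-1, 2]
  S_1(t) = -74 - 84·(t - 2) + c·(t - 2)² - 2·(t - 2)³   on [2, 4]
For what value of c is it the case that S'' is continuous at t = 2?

S_0''(t) = 8 - 24·(t + 1), so S_0''(2) = -64. On the right, S_1''(2) = 2c, so c = -32.

-32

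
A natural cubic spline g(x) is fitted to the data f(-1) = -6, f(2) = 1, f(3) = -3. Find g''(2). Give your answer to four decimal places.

-4.7500

With σ_i denoting the second derivative at x_i, h_i = 3, 1, and Δ_i = (y_(i+1) − y_i)/h_i = 7/3, -4:
  3·σ_0 + 8·σ_1 + 1·σ_2 = 6(Δ_1 - Δ_0) = -38
Natural end conditions: σ_0 = σ_2 = 0.
Hence σ_0 = 0, σ_1 = -19/4, σ_2 = 0.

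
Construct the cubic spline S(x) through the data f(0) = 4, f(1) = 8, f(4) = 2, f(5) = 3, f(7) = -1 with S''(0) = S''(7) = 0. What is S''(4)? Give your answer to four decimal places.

5.1429

Put σ_i = S'' at the i-th knot. Here h = (1, 3, 1, 2) and Δ = (4, -2, 1, -2), so the interior equations h_(i-1)·σ_(i-1) + 2(h_(i-1)+h_i)·σ_i + h_i·σ_(i+1) = 6(Δ_i − Δ_(i-1)) read
  1·σ_0 + 8·σ_1 + 3·σ_2 = 6(Δ_1 - Δ_0) = -36
  3·σ_1 + 8·σ_2 + 1·σ_3 = 6(Δ_2 - Δ_1) = 18
  1·σ_2 + 6·σ_3 + 2·σ_4 = 6(Δ_3 - Δ_2) = -18
Natural end conditions: σ_0 = σ_4 = 0.
Solving the tridiagonal system: σ_0 = 0, σ_1 = -45/7, σ_2 = 36/7, σ_3 = -27/7, σ_4 = 0.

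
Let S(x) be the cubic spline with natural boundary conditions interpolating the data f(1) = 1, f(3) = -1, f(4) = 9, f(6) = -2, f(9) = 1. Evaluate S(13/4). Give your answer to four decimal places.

Write σ_i for S''(x_i). With h_i = 2, 1, 2, 3 and divided differences Δ_i = -1, 10, -11/2, 1, the continuity of S' gives the tridiagonal system
  2·σ_0 + 6·σ_1 + 1·σ_2 = 6(Δ_1 - Δ_0) = 66
  1·σ_1 + 6·σ_2 + 2·σ_3 = 6(Δ_2 - Δ_1) = -93
  2·σ_2 + 10·σ_3 + 3·σ_4 = 6(Δ_3 - Δ_2) = 39
Natural end conditions: σ_0 = σ_4 = 0.
Solving: σ_0 = 0, σ_1 = 2352/163, σ_2 = -3354/163, σ_3 = 2613/326, σ_4 = 0.
On [3, 4], S(x) = -1 + 1405/163·(x - 3) + 1176/163·(x - 3)² - 951/163·(x - 3)³.
With (x - 3) = 1/4: S(13/4) = 15801/10432.

1.5147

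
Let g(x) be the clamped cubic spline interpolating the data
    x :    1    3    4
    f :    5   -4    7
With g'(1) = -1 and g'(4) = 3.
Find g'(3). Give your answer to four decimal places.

Write σ_i for g''(x_i). With h_i = 2, 1 and divided differences Δ_i = -9/2, 11, the continuity of g' gives the tridiagonal system
  2·σ_0 + 6·σ_1 + 1·σ_2 = 6(Δ_1 - Δ_0) = 93
Clamped end conditions give two more equations: 2h_0·σ_0 + h_0·σ_1 = 6(Δ_0 - g'(1)) = -21 and h_1·σ_1 + 2h_1·σ_2 = 6(g'(4) - Δ_1) = -48.
Forward elimination and back-substitution give σ_0 = -233/12, σ_1 = 85/3, σ_2 = -229/6.
On [3, 4], g'(x) = b_1 + 2c_1·(x - 3) + 3d_1·(x - 3)² with b_1 = Δ_1 - h_1(2σ_1 + σ_2)/6 = 95/12, c_1 = σ_1/2 = 85/6, d_1 = (σ_2 - σ_1)/(6h_1) = -133/12. So g'(3) = 95/12.

7.9167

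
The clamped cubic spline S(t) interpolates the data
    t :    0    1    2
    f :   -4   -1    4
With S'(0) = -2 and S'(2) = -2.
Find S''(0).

Put σ_i = S'' at the i-th knot. Here h = (1, 1) and Δ = (3, 5), so the interior equations h_(i-1)·σ_(i-1) + 2(h_(i-1)+h_i)·σ_i + h_i·σ_(i+1) = 6(Δ_i − Δ_(i-1)) read
  1·σ_0 + 4·σ_1 + 1·σ_2 = 6(Δ_1 - Δ_0) = 12
Clamped end conditions give two more equations: 2h_0·σ_0 + h_0·σ_1 = 6(Δ_0 - S'(0)) = 30 and h_1·σ_1 + 2h_1·σ_2 = 6(S'(2) - Δ_1) = -42.
Hence σ_0 = 12, σ_1 = 6, σ_2 = -24.

12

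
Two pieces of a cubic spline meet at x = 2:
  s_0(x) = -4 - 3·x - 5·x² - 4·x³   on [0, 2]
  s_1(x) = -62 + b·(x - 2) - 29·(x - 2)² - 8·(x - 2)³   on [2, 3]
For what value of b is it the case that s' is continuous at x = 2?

s_0'(x) = -3 - 10·x - 12·x², so s_0'(2) = -71. On the right, s_1'(2) = b, so b = -71.

-71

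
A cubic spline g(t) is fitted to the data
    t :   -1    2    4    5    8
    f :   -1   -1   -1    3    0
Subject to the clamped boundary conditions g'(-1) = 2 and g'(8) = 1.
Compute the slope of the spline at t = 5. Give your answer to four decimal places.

2.7576

Put m_i = g'' at the i-th knot. Here h = (3, 2, 1, 3) and Δ = (0, 0, 4, -1), so the interior equations h_(i-1)·m_(i-1) + 2(h_(i-1)+h_i)·m_i + h_i·m_(i+1) = 6(Δ_i − Δ_(i-1)) read
  3·m_0 + 10·m_1 + 2·m_2 = 6(Δ_1 - Δ_0) = 0
  2·m_1 + 6·m_2 + 1·m_3 = 6(Δ_2 - Δ_1) = 24
  1·m_2 + 8·m_3 + 3·m_4 = 6(Δ_3 - Δ_2) = -30
Clamped end conditions give two more equations: 2h_0·m_0 + h_0·m_1 = 6(Δ_0 - g'(-1)) = -12 and h_3·m_3 + 2h_3·m_4 = 6(g'(8) - Δ_3) = 12.
Hence m_0 = -172/99, m_1 = -52/99, m_2 = 518/99, m_3 = -628/99, m_4 = 512/99.
On [5, 8], g'(t) = b_3 + 2c_3·(t - 5) + 3d_3·(t - 5)² with b_3 = Δ_3 - h_3(2m_3 + m_4)/6 = 91/33, c_3 = m_3/2 = -314/99, d_3 = (m_4 - m_3)/(6h_3) = 190/297. So g'(5) = 91/33.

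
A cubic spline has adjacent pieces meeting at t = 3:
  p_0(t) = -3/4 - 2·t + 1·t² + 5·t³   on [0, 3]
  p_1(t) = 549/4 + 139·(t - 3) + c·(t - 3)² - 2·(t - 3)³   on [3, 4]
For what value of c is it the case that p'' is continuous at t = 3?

p_0''(t) = 2 + 30·t, so p_0''(3) = 92. On the right, p_1''(3) = 2c, so c = 46.

46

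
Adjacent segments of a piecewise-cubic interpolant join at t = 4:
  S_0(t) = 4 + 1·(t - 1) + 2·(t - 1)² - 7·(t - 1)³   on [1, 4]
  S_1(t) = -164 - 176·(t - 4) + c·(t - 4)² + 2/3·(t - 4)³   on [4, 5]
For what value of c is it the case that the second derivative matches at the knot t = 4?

S_0''(t) = 4 - 42·(t - 1), so S_0''(4) = -122. On the right, S_1''(4) = 2c, so c = -61.

-61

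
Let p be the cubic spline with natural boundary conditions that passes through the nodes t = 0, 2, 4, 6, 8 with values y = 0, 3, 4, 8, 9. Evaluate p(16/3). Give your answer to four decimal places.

6.6971

Put m_i = p'' at the i-th knot. Here h = (2, 2, 2, 2) and Δ = (3/2, 1/2, 2, 1/2), so the interior equations h_(i-1)·m_(i-1) + 2(h_(i-1)+h_i)·m_i + h_i·m_(i+1) = 6(Δ_i − Δ_(i-1)) read
  2·m_0 + 8·m_1 + 2·m_2 = 6(Δ_1 - Δ_0) = -6
  2·m_1 + 8·m_2 + 2·m_3 = 6(Δ_2 - Δ_1) = 9
  2·m_2 + 8·m_3 + 2·m_4 = 6(Δ_3 - Δ_2) = -9
Natural end conditions: m_0 = m_4 = 0.
Forward elimination and back-substitution give m_0 = 0, m_1 = -135/112, m_2 = 51/28, m_3 = -177/112, m_4 = 0.
On [4, 6], p(t) = 4 + 21/16·(t - 4) + 51/56·(t - 4)² - 127/448·(t - 4)³.
With (t - 4) = 4/3: p(16/3) = 5063/756.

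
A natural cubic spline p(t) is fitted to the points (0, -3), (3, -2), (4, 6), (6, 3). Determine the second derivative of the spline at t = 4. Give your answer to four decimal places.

Put σ_i = p'' at the i-th knot. Here h = (3, 1, 2) and Δ = (1/3, 8, -3/2), so the interior equations h_(i-1)·σ_(i-1) + 2(h_(i-1)+h_i)·σ_i + h_i·σ_(i+1) = 6(Δ_i − Δ_(i-1)) read
  3·σ_0 + 8·σ_1 + 1·σ_2 = 6(Δ_1 - Δ_0) = 46
  1·σ_1 + 6·σ_2 + 2·σ_3 = 6(Δ_2 - Δ_1) = -57
Natural end conditions: σ_0 = σ_3 = 0.
Forward elimination and back-substitution give σ_0 = 0, σ_1 = 333/47, σ_2 = -502/47, σ_3 = 0.

-10.6809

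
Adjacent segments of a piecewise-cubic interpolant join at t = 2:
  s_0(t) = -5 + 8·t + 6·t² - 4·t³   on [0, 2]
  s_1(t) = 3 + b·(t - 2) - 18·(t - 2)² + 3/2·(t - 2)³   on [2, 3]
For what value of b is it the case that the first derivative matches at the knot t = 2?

s_0'(t) = 8 + 12·t - 12·t², so s_0'(2) = -16. On the right, s_1'(2) = b, so b = -16.

-16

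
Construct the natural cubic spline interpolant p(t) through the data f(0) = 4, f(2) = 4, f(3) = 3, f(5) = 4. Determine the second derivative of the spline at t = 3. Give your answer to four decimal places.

1.7143

With m_i denoting the second derivative at x_i, h_i = 2, 1, 2, and Δ_i = (y_(i+1) − y_i)/h_i = 0, -1, 1/2:
  2·m_0 + 6·m_1 + 1·m_2 = 6(Δ_1 - Δ_0) = -6
  1·m_1 + 6·m_2 + 2·m_3 = 6(Δ_2 - Δ_1) = 9
Natural end conditions: m_0 = m_3 = 0.
Forward elimination and back-substitution give m_0 = 0, m_1 = -9/7, m_2 = 12/7, m_3 = 0.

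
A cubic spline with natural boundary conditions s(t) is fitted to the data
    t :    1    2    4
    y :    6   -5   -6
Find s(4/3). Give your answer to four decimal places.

Let m_i = s''(x_i). Step sizes h_i = 1, 2; slopes of the chords Δ_i = (y_(i+1) - y_i)/h_i = -11, -1/2.
  1·m_0 + 6·m_1 + 2·m_2 = 6(Δ_1 - Δ_0) = 63
Natural end conditions: m_0 = m_2 = 0.
Solving the tridiagonal system: m_0 = 0, m_1 = 21/2, m_2 = 0.
On [1, 2], s(t) = 6 - 51/4·(t - 1) + 0·(t - 1)² + 7/4·(t - 1)³.
With (t - 1) = 1/3: s(4/3) = 49/27.

1.8148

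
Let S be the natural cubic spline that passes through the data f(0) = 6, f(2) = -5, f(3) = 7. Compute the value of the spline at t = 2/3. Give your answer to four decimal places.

Write M_i for S''(x_i). With h_i = 2, 1 and divided differences Δ_i = -11/2, 12, the continuity of S' gives the tridiagonal system
  2·M_0 + 6·M_1 + 1·M_2 = 6(Δ_1 - Δ_0) = 105
Natural end conditions: M_0 = M_2 = 0.
Hence M_0 = 0, M_1 = 35/2, M_2 = 0.
On [0, 2], S(t) = 6 - 34/3·t + 0·t² + 35/24·t³.
With t = 2/3: S(2/3) = -91/81.

-1.1235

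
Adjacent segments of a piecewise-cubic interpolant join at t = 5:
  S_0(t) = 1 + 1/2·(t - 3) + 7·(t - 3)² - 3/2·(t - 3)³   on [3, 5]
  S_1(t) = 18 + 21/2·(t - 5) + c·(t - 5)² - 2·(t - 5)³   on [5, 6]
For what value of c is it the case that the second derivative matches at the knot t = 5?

-2

S_0''(t) = 14 - 9·(t - 3), so S_0''(5) = -4. On the right, S_1''(5) = 2c, so c = -2.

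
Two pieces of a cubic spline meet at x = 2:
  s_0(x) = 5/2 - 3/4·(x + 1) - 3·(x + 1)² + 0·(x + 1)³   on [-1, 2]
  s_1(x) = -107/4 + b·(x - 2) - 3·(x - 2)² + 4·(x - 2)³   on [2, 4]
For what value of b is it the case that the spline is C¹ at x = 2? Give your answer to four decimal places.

s_0'(x) = -3/4 - 6·(x + 1) + 0·(x + 1)², so s_0'(2) = -75/4. On the right, s_1'(2) = b, so b = -75/4.

-18.7500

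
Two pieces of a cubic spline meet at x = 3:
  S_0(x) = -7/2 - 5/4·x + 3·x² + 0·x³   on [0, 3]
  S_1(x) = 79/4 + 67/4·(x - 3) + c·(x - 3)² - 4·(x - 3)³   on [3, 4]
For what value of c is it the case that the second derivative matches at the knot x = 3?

S_0''(x) = 6 + 0·x, so S_0''(3) = 6. On the right, S_1''(3) = 2c, so c = 3.

3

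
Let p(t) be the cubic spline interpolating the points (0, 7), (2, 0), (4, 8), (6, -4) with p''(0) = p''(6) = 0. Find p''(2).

8

Write M_i for p''(x_i). With h_i = 2, 2, 2 and divided differences Δ_i = -7/2, 4, -6, the continuity of p' gives the tridiagonal system
  2·M_0 + 8·M_1 + 2·M_2 = 6(Δ_1 - Δ_0) = 45
  2·M_1 + 8·M_2 + 2·M_3 = 6(Δ_2 - Δ_1) = -60
Natural end conditions: M_0 = M_3 = 0.
Forward elimination and back-substitution give M_0 = 0, M_1 = 8, M_2 = -19/2, M_3 = 0.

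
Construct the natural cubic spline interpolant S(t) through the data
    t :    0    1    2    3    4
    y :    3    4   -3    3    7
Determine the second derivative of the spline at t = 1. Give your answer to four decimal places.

Write M_i for S''(x_i). With h_i = 1, 1, 1, 1 and divided differences Δ_i = 1, -7, 6, 4, the continuity of S' gives the tridiagonal system
  1·M_0 + 4·M_1 + 1·M_2 = 6(Δ_1 - Δ_0) = -48
  1·M_1 + 4·M_2 + 1·M_3 = 6(Δ_2 - Δ_1) = 78
  1·M_2 + 4·M_3 + 1·M_4 = 6(Δ_3 - Δ_2) = -12
Natural end conditions: M_0 = M_4 = 0.
Forward elimination and back-substitution give M_0 = 0, M_1 = -261/14, M_2 = 186/7, M_3 = -135/14, M_4 = 0.

-18.6429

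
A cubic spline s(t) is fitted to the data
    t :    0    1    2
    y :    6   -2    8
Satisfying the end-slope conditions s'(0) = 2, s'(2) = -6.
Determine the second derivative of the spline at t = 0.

-61

Put M_i = s'' at the i-th knot. Here h = (1, 1) and Δ = (-8, 10), so the interior equations h_(i-1)·M_(i-1) + 2(h_(i-1)+h_i)·M_i + h_i·M_(i+1) = 6(Δ_i − Δ_(i-1)) read
  1·M_0 + 4·M_1 + 1·M_2 = 6(Δ_1 - Δ_0) = 108
Clamped end conditions give two more equations: 2h_0·M_0 + h_0·M_1 = 6(Δ_0 - s'(0)) = -60 and h_1·M_1 + 2h_1·M_2 = 6(s'(2) - Δ_1) = -96.
Solving the tridiagonal system: M_0 = -61, M_1 = 62, M_2 = -79.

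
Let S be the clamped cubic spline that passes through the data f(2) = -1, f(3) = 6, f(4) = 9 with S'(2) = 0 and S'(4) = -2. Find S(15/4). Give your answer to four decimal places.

Put M_i = S'' at the i-th knot. Here h = (1, 1) and Δ = (7, 3), so the interior equations h_(i-1)·M_(i-1) + 2(h_(i-1)+h_i)·M_i + h_i·M_(i+1) = 6(Δ_i − Δ_(i-1)) read
  1·M_0 + 4·M_1 + 1·M_2 = 6(Δ_1 - Δ_0) = -24
Clamped end conditions give two more equations: 2h_0·M_0 + h_0·M_1 = 6(Δ_0 - S'(2)) = 42 and h_1·M_1 + 2h_1·M_2 = 6(S'(4) - Δ_1) = -30.
Forward elimination and back-substitution give M_0 = 26, M_1 = -10, M_2 = -10.
On [3, 4], S(t) = 6 + 8·(t - 3) - 5·(t - 3)² + 0·(t - 3)³.
With (t - 3) = 3/4: S(15/4) = 147/16.

9.1875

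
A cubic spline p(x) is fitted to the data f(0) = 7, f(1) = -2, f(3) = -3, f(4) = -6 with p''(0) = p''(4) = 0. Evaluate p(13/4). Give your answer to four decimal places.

-3.4219

Write m_i for p''(x_i). With h_i = 1, 2, 1 and divided differences Δ_i = -9, -1/2, -3, the continuity of p' gives the tridiagonal system
  1·m_0 + 6·m_1 + 2·m_2 = 6(Δ_1 - Δ_0) = 51
  2·m_1 + 6·m_2 + 1·m_3 = 6(Δ_2 - Δ_1) = -15
Natural end conditions: m_0 = m_3 = 0.
Hence m_0 = 0, m_1 = 21/2, m_2 = -6, m_3 = 0.
On [3, 4], p(x) = -3 - 1·(x - 3) - 3·(x - 3)² + 1·(x - 3)³.
With (x - 3) = 1/4: p(13/4) = -219/64.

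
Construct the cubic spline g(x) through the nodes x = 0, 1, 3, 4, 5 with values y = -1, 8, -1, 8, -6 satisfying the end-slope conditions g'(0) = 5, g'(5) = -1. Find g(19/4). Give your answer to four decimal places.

With M_i denoting the second derivative at x_i, h_i = 1, 2, 1, 1, and Δ_i = (y_(i+1) − y_i)/h_i = 9, -9/2, 9, -14:
  1·M_0 + 6·M_1 + 2·M_2 = 6(Δ_1 - Δ_0) = -81
  2·M_1 + 6·M_2 + 1·M_3 = 6(Δ_2 - Δ_1) = 81
  1·M_2 + 4·M_3 + 1·M_4 = 6(Δ_3 - Δ_2) = -138
Clamped end conditions give two more equations: 2h_0·M_0 + h_0·M_1 = 6(Δ_0 - g'(0)) = 24 and h_3·M_3 + 2h_3·M_4 = 6(g'(5) - Δ_3) = 78.
Solving the tridiagonal system: M_0 = 1695/64, M_1 = -927/32, M_2 = 4245/128, M_3 = -3843/64, M_4 = 8835/128.
On [4, 5], g(x) = 8 - 1405/256·(x - 4) - 3843/128·(x - 4)² + 5507/256·(x - 4)³.
With (x - 4) = 3/4: g(19/4) = -64375/16384.

-3.9291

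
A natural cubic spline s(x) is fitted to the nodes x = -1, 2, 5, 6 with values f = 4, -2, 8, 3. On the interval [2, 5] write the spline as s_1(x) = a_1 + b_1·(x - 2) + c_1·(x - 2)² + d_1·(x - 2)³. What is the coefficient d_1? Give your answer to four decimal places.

Put m_i = s'' at the i-th knot. Here h = (3, 3, 1) and Δ = (-2, 10/3, -5), so the interior equations h_(i-1)·m_(i-1) + 2(h_(i-1)+h_i)·m_i + h_i·m_(i+1) = 6(Δ_i − Δ_(i-1)) read
  3·m_0 + 12·m_1 + 3·m_2 = 6(Δ_1 - Δ_0) = 32
  3·m_1 + 8·m_2 + 1·m_3 = 6(Δ_2 - Δ_1) = -50
Natural end conditions: m_0 = m_3 = 0.
Solving: m_0 = 0, m_1 = 14/3, m_2 = -8, m_3 = 0.
On [2, 5], with s_1(x) = a_1 + b_1·(x - 2) + c_1·(x - 2)² + d_1·(x - 2)³: c_1 = m_1/2 = 7/3, d_1 = (m_2 - m_1)/(6h_1) = -19/27, b_1 = Δ_1 - h_1(2m_1 + m_2)/6 = 8/3.

-0.7037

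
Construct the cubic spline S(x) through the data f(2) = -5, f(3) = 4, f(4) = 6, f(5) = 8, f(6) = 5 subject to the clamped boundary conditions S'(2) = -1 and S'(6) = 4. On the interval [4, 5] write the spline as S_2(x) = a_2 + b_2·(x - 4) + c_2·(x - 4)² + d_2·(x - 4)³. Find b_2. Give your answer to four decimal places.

1.5000

Write σ_i for S''(x_i). With h_i = 1, 1, 1, 1 and divided differences Δ_i = 9, 2, 2, -3, the continuity of S' gives the tridiagonal system
  1·σ_0 + 4·σ_1 + 1·σ_2 = 6(Δ_1 - Δ_0) = -42
  1·σ_1 + 4·σ_2 + 1·σ_3 = 6(Δ_2 - Δ_1) = 0
  1·σ_2 + 4·σ_3 + 1·σ_4 = 6(Δ_3 - Δ_2) = -30
Clamped end conditions give two more equations: 2h_0·σ_0 + h_0·σ_1 = 6(Δ_0 - S'(2)) = 60 and h_3·σ_3 + 2h_3·σ_4 = 6(S'(6) - Δ_3) = 42.
Hence σ_0 = 167/4, σ_1 = -47/2, σ_2 = 41/4, σ_3 = -35/2, σ_4 = 119/4.
On [4, 5], with S_2(x) = a_2 + b_2·(x - 4) + c_2·(x - 4)² + d_2·(x - 4)³: c_2 = σ_2/2 = 41/8, d_2 = (σ_3 - σ_2)/(6h_2) = -37/8, b_2 = Δ_2 - h_2(2σ_2 + σ_3)/6 = 3/2.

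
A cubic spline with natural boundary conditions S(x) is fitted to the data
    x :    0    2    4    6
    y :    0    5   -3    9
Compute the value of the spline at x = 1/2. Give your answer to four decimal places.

2.3750

Write m_i for S''(x_i). With h_i = 2, 2, 2 and divided differences Δ_i = 5/2, -4, 6, the continuity of S' gives the tridiagonal system
  2·m_0 + 8·m_1 + 2·m_2 = 6(Δ_1 - Δ_0) = -39
  2·m_1 + 8·m_2 + 2·m_3 = 6(Δ_2 - Δ_1) = 60
Natural end conditions: m_0 = m_3 = 0.
Solving the tridiagonal system: m_0 = 0, m_1 = -36/5, m_2 = 93/10, m_3 = 0.
On [0, 2], S(x) = 0 + 49/10·x + 0·x² - 3/5·x³.
With x = 1/2: S(1/2) = 19/8.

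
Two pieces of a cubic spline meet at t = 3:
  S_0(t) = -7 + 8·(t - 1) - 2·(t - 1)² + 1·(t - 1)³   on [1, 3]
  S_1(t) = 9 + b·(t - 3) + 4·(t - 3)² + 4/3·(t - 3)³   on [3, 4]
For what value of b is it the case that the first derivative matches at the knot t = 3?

12

S_0'(t) = 8 - 4·(t - 1) + 3·(t - 1)², so S_0'(3) = 12. On the right, S_1'(3) = b, so b = 12.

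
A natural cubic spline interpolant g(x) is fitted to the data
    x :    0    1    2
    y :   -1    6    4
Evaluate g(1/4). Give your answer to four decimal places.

With σ_i denoting the second derivative at x_i, h_i = 1, 1, and Δ_i = (y_(i+1) − y_i)/h_i = 7, -2:
  1·σ_0 + 4·σ_1 + 1·σ_2 = 6(Δ_1 - Δ_0) = -54
Natural end conditions: σ_0 = σ_2 = 0.
Hence σ_0 = 0, σ_1 = -27/2, σ_2 = 0.
On [0, 1], g(x) = -1 + 37/4·x + 0·x² - 9/4·x³.
With x = 1/4: g(1/4) = 327/256.

1.2773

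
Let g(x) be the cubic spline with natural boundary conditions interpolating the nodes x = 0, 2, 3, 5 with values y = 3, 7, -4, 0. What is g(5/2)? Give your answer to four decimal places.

Put σ_i = g'' at the i-th knot. Here h = (2, 1, 2) and Δ = (2, -11, 2), so the interior equations h_(i-1)·σ_(i-1) + 2(h_(i-1)+h_i)·σ_i + h_i·σ_(i+1) = 6(Δ_i − Δ_(i-1)) read
  2·σ_0 + 6·σ_1 + 1·σ_2 = 6(Δ_1 - Δ_0) = -78
  1·σ_1 + 6·σ_2 + 2·σ_3 = 6(Δ_2 - Δ_1) = 78
Natural end conditions: σ_0 = σ_3 = 0.
Solving the tridiagonal system: σ_0 = 0, σ_1 = -78/5, σ_2 = 78/5, σ_3 = 0.
On [2, 3], g(x) = 7 - 42/5·(x - 2) - 39/5·(x - 2)² + 26/5·(x - 2)³.
With (x - 2) = 1/2: g(5/2) = 3/2.

1.5000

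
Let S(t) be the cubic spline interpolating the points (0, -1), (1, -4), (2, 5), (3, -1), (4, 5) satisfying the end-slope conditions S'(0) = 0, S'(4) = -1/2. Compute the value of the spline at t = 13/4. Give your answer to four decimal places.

Let M_i = S''(x_i). Step sizes h_i = 1, 1, 1, 1; slopes of the chords Δ_i = (y_(i+1) - y_i)/h_i = -3, 9, -6, 6.
  1·M_0 + 4·M_1 + 1·M_2 = 6(Δ_1 - Δ_0) = 72
  1·M_1 + 4·M_2 + 1·M_3 = 6(Δ_2 - Δ_1) = -90
  1·M_2 + 4·M_3 + 1·M_4 = 6(Δ_3 - Δ_2) = 72
Clamped end conditions give two more equations: 2h_0·M_0 + h_0·M_1 = 6(Δ_0 - S'(0)) = -18 and h_3·M_3 + 2h_3·M_4 = 6(S'(4) - Δ_3) = -39.
Hence M_0 = -211/8, M_1 = 139/4, M_2 = -325/8, M_3 = 151/4, M_4 = -307/8.
On [3, 4], S(t) = -1 - 3/16·(t - 3) + 151/8·(t - 3)² - 203/16·(t - 3)³.
With (t - 3) = 1/4: S(13/4) = -67/1024.

-0.0654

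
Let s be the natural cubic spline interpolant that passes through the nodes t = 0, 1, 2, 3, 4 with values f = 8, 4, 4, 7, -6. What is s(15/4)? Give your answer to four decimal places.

-1.7121

Write σ_i for s''(x_i). With h_i = 1, 1, 1, 1 and divided differences Δ_i = -4, 0, 3, -13, the continuity of s' gives the tridiagonal system
  1·σ_0 + 4·σ_1 + 1·σ_2 = 6(Δ_1 - Δ_0) = 24
  1·σ_1 + 4·σ_2 + 1·σ_3 = 6(Δ_2 - Δ_1) = 18
  1·σ_2 + 4·σ_3 + 1·σ_4 = 6(Δ_3 - Δ_2) = -96
Natural end conditions: σ_0 = σ_4 = 0.
Hence σ_0 = 0, σ_1 = 24/7, σ_2 = 72/7, σ_3 = -186/7, σ_4 = 0.
On [3, 4], s(t) = 7 - 29/7·(t - 3) - 93/7·(t - 3)² + 31/7·(t - 3)³.
With (t - 3) = 3/4: s(15/4) = -767/448.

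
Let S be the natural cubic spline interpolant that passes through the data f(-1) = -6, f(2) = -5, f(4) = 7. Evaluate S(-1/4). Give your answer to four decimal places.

Write m_i for S''(x_i). With h_i = 3, 2 and divided differences Δ_i = 1/3, 6, the continuity of S' gives the tridiagonal system
  3·m_0 + 10·m_1 + 2·m_2 = 6(Δ_1 - Δ_0) = 34
Natural end conditions: m_0 = m_2 = 0.
Solving the tridiagonal system: m_0 = 0, m_1 = 17/5, m_2 = 0.
On [-1, 2], S(x) = -6 - 41/30·(x + 1) + 0·(x + 1)² + 17/90·(x + 1)³.
With (x + 1) = 3/4: S(-1/4) = -889/128.

-6.9453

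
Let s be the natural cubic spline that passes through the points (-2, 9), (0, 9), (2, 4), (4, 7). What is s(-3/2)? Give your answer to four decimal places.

Put M_i = s'' at the i-th knot. Here h = (2, 2, 2) and Δ = (0, -5/2, 3/2), so the interior equations h_(i-1)·M_(i-1) + 2(h_(i-1)+h_i)·M_i + h_i·M_(i+1) = 6(Δ_i − Δ_(i-1)) read
  2·M_0 + 8·M_1 + 2·M_2 = 6(Δ_1 - Δ_0) = -15
  2·M_1 + 8·M_2 + 2·M_3 = 6(Δ_2 - Δ_1) = 24
Natural end conditions: M_0 = M_3 = 0.
Solving: M_0 = 0, M_1 = -14/5, M_2 = 37/10, M_3 = 0.
On [-2, 0], s(t) = 9 + 14/15·(t + 2) + 0·(t + 2)² - 7/30·(t + 2)³.
With (t + 2) = 1/2: s(-3/2) = 151/16.

9.4375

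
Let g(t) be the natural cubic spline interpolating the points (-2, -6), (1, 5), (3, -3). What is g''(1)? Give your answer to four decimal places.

Let M_i = g''(x_i). Step sizes h_i = 3, 2; slopes of the chords Δ_i = (y_(i+1) - y_i)/h_i = 11/3, -4.
  3·M_0 + 10·M_1 + 2·M_2 = 6(Δ_1 - Δ_0) = -46
Natural end conditions: M_0 = M_2 = 0.
Forward elimination and back-substitution give M_0 = 0, M_1 = -23/5, M_2 = 0.

-4.6000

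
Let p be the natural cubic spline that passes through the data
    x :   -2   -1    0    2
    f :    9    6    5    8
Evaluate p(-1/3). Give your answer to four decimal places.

5.0821

Write m_i for p''(x_i). With h_i = 1, 1, 2 and divided differences Δ_i = -3, -1, 3/2, the continuity of p' gives the tridiagonal system
  1·m_0 + 4·m_1 + 1·m_2 = 6(Δ_1 - Δ_0) = 12
  1·m_1 + 6·m_2 + 2·m_3 = 6(Δ_2 - Δ_1) = 15
Natural end conditions: m_0 = m_3 = 0.
Solving: m_0 = 0, m_1 = 57/23, m_2 = 48/23, m_3 = 0.
On [-1, 0], p(x) = 6 - 50/23·(x + 1) + 57/46·(x + 1)² - 3/46·(x + 1)³.
With (x + 1) = 2/3: p(-1/3) = 1052/207.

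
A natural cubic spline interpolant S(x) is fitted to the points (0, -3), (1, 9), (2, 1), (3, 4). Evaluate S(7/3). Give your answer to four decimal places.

Write m_i for S''(x_i). With h_i = 1, 1, 1 and divided differences Δ_i = 12, -8, 3, the continuity of S' gives the tridiagonal system
  1·m_0 + 4·m_1 + 1·m_2 = 6(Δ_1 - Δ_0) = -120
  1·m_1 + 4·m_2 + 1·m_3 = 6(Δ_2 - Δ_1) = 66
Natural end conditions: m_0 = m_3 = 0.
Hence m_0 = 0, m_1 = -182/5, m_2 = 128/5, m_3 = 0.
On [2, 3], S(x) = 1 - 83/15·(x - 2) + 64/5·(x - 2)² - 64/15·(x - 2)³.
With (x - 2) = 1/3: S(7/3) = 34/81.

0.4198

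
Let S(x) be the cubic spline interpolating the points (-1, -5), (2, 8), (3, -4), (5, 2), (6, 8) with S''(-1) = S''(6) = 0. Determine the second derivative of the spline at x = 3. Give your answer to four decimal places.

Let m_i = S''(x_i). Step sizes h_i = 3, 1, 2, 1; slopes of the chords Δ_i = (y_(i+1) - y_i)/h_i = 13/3, -12, 3, 6.
  3·m_0 + 8·m_1 + 1·m_2 = 6(Δ_1 - Δ_0) = -98
  1·m_1 + 6·m_2 + 2·m_3 = 6(Δ_2 - Δ_1) = 90
  2·m_2 + 6·m_3 + 1·m_4 = 6(Δ_3 - Δ_2) = 18
Natural end conditions: m_0 = m_4 = 0.
Solving: m_0 = 0, m_1 = -364/25, m_2 = 462/25, m_3 = -79/25, m_4 = 0.

18.4800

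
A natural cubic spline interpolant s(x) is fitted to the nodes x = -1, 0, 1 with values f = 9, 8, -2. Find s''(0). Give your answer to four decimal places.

-13.5000

Let M_i = s''(x_i). Step sizes h_i = 1, 1; slopes of the chords Δ_i = (y_(i+1) - y_i)/h_i = -1, -10.
  1·M_0 + 4·M_1 + 1·M_2 = 6(Δ_1 - Δ_0) = -54
Natural end conditions: M_0 = M_2 = 0.
Solving: M_0 = 0, M_1 = -27/2, M_2 = 0.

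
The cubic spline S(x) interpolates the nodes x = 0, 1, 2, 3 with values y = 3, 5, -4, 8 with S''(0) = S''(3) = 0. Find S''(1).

Let M_i = S''(x_i). Step sizes h_i = 1, 1, 1; slopes of the chords Δ_i = (y_(i+1) - y_i)/h_i = 2, -9, 12.
  1·M_0 + 4·M_1 + 1·M_2 = 6(Δ_1 - Δ_0) = -66
  1·M_1 + 4·M_2 + 1·M_3 = 6(Δ_2 - Δ_1) = 126
Natural end conditions: M_0 = M_3 = 0.
Forward elimination and back-substitution give M_0 = 0, M_1 = -26, M_2 = 38, M_3 = 0.

-26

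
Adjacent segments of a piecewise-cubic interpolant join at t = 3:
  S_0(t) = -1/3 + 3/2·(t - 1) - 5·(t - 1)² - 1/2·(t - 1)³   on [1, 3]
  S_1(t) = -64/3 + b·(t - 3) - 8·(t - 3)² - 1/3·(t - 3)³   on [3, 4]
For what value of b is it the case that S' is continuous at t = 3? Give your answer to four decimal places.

-24.5000

S_0'(t) = 3/2 - 10·(t - 1) - 3/2·(t - 1)², so S_0'(3) = -49/2. On the right, S_1'(3) = b, so b = -49/2.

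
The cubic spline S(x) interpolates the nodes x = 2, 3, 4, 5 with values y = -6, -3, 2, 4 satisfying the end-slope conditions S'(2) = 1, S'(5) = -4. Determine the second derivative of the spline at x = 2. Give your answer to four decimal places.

Put m_i = S'' at the i-th knot. Here h = (1, 1, 1) and Δ = (3, 5, 2), so the interior equations h_(i-1)·m_(i-1) + 2(h_(i-1)+h_i)·m_i + h_i·m_(i+1) = 6(Δ_i − Δ_(i-1)) read
  1·m_0 + 4·m_1 + 1·m_2 = 6(Δ_1 - Δ_0) = 12
  1·m_1 + 4·m_2 + 1·m_3 = 6(Δ_2 - Δ_1) = -18
Clamped end conditions give two more equations: 2h_0·m_0 + h_0·m_1 = 6(Δ_0 - S'(2)) = 12 and h_2·m_2 + 2h_2·m_3 = 6(S'(5) - Δ_2) = -36.
Solving the tridiagonal system: m_0 = 76/15, m_1 = 28/15, m_2 = -8/15, m_3 = -266/15.

5.0667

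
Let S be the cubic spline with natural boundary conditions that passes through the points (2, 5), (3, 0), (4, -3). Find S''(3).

Put m_i = S'' at the i-th knot. Here h = (1, 1) and Δ = (-5, -3), so the interior equations h_(i-1)·m_(i-1) + 2(h_(i-1)+h_i)·m_i + h_i·m_(i+1) = 6(Δ_i − Δ_(i-1)) read
  1·m_0 + 4·m_1 + 1·m_2 = 6(Δ_1 - Δ_0) = 12
Natural end conditions: m_0 = m_2 = 0.
Solving: m_0 = 0, m_1 = 3, m_2 = 0.

3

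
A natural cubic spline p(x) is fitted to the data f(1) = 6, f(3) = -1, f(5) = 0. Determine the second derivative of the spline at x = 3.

3

Put m_i = p'' at the i-th knot. Here h = (2, 2) and Δ = (-7/2, 1/2), so the interior equations h_(i-1)·m_(i-1) + 2(h_(i-1)+h_i)·m_i + h_i·m_(i+1) = 6(Δ_i − Δ_(i-1)) read
  2·m_0 + 8·m_1 + 2·m_2 = 6(Δ_1 - Δ_0) = 24
Natural end conditions: m_0 = m_2 = 0.
Solving the tridiagonal system: m_0 = 0, m_1 = 3, m_2 = 0.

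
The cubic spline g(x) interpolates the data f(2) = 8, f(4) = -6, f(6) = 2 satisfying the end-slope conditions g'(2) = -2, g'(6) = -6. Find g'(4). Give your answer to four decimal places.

Put m_i = g'' at the i-th knot. Here h = (2, 2) and Δ = (-7, 4), so the interior equations h_(i-1)·m_(i-1) + 2(h_(i-1)+h_i)·m_i + h_i·m_(i+1) = 6(Δ_i − Δ_(i-1)) read
  2·m_0 + 8·m_1 + 2·m_2 = 6(Δ_1 - Δ_0) = 66
Clamped end conditions give two more equations: 2h_0·m_0 + h_0·m_1 = 6(Δ_0 - g'(2)) = -30 and h_1·m_1 + 2h_1·m_2 = 6(g'(6) - Δ_1) = -60.
Solving: m_0 = -67/4, m_1 = 37/2, m_2 = -97/4.
On [4, 6], g'(x) = b_1 + 2c_1·(x - 4) + 3d_1·(x - 4)² with b_1 = Δ_1 - h_1(2m_1 + m_2)/6 = -1/4, c_1 = m_1/2 = 37/4, d_1 = (m_2 - m_1)/(6h_1) = -57/16. So g'(4) = -1/4.

-0.2500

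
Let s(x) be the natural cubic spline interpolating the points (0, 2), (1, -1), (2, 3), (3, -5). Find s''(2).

Put m_i = s'' at the i-th knot. Here h = (1, 1, 1) and Δ = (-3, 4, -8), so the interior equations h_(i-1)·m_(i-1) + 2(h_(i-1)+h_i)·m_i + h_i·m_(i+1) = 6(Δ_i − Δ_(i-1)) read
  1·m_0 + 4·m_1 + 1·m_2 = 6(Δ_1 - Δ_0) = 42
  1·m_1 + 4·m_2 + 1·m_3 = 6(Δ_2 - Δ_1) = -72
Natural end conditions: m_0 = m_3 = 0.
Hence m_0 = 0, m_1 = 16, m_2 = -22, m_3 = 0.

-22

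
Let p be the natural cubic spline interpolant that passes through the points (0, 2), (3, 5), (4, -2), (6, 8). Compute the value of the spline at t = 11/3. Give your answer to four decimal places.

Put M_i = p'' at the i-th knot. Here h = (3, 1, 2) and Δ = (1, -7, 5), so the interior equations h_(i-1)·M_(i-1) + 2(h_(i-1)+h_i)·M_i + h_i·M_(i+1) = 6(Δ_i − Δ_(i-1)) read
  3·M_0 + 8·M_1 + 1·M_2 = 6(Δ_1 - Δ_0) = -48
  1·M_1 + 6·M_2 + 2·M_3 = 6(Δ_2 - Δ_1) = 72
Natural end conditions: M_0 = M_3 = 0.
Solving: M_0 = 0, M_1 = -360/47, M_2 = 624/47, M_3 = 0.
On [3, 4], p(t) = 5 - 313/47·(t - 3) - 180/47·(t - 3)² + 164/47·(t - 3)³.
With (t - 3) = 2/3: p(11/3) = -137/1269.

-0.1080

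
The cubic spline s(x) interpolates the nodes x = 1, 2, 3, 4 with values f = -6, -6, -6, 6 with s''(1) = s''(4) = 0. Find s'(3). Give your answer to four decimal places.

Put σ_i = s'' at the i-th knot. Here h = (1, 1, 1) and Δ = (0, 0, 12), so the interior equations h_(i-1)·σ_(i-1) + 2(h_(i-1)+h_i)·σ_i + h_i·σ_(i+1) = 6(Δ_i − Δ_(i-1)) read
  1·σ_0 + 4·σ_1 + 1·σ_2 = 6(Δ_1 - Δ_0) = 0
  1·σ_1 + 4·σ_2 + 1·σ_3 = 6(Δ_2 - Δ_1) = 72
Natural end conditions: σ_0 = σ_3 = 0.
Hence σ_0 = 0, σ_1 = -24/5, σ_2 = 96/5, σ_3 = 0.
On [3, 4], s'(x) = b_2 + 2c_2·(x - 3) + 3d_2·(x - 3)² with b_2 = Δ_2 - h_2(2σ_2 + σ_3)/6 = 28/5, c_2 = σ_2/2 = 48/5, d_2 = (σ_3 - σ_2)/(6h_2) = -16/5. So s'(3) = 28/5.

5.6000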